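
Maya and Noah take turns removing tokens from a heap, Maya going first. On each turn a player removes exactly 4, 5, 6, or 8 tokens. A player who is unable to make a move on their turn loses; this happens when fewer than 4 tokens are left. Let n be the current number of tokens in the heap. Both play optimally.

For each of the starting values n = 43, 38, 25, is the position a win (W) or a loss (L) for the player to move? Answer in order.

43: W, 38: L, 25: L

Build the W/L table. Terminal = L. A non-terminal position is W if it has a move to some L; otherwise it is L.
n=0: no move → L
n=1: no move → L
n=2: no move → L
n=3: no move → L
n=4: W (go to 0, an L position)
n=5: W (go to 1, an L position)
n=6: W (go to 2, an L position)
n=7: W (go to 3, an L position)
n=8: W (go to 3, an L position)
n=9: W (go to 3, an L position)
n=10: W (go to 2, an L position)
n=11: W (go to 3, an L position)
n=12: L (options 8(W), 7(W), 6(W), 4(W) are all W)
n=13: L (options 9(W), 8(W), 7(W), 5(W) are all W)
n=14: L (options 10(W), 9(W), 8(W), 6(W) are all W)
n=15: L (options 11(W), 10(W), 9(W), 7(W) are all W)
n=16: W (go to 12, an L position)
n=17: W (go to 13, an L position)
n=18: W (go to 14, an L position)
n=19: W (go to 15, an L position)
n=20: W (go to 15, an L position)
n=21: W (go to 15, an L position)
n=22: W (go to 14, an L position)
n=23: W (go to 15, an L position)
n=24: L (options 20(W), 19(W), 18(W), 16(W) are all W)
n=25: L (options 21(W), 20(W), 19(W), 17(W) are all W)
n=26: L (options 22(W), 21(W), 20(W), 18(W) are all W)
n=27: L (options 23(W), 22(W), 21(W), 19(W) are all W)
n=28: W (go to 24, an L position)
n=29: W (go to 25, an L position)
n=30: W (go to 26, an L position)
n=31: W (go to 27, an L position)
n=32: W (go to 27, an L position)
n=33: W (go to 27, an L position)
n=34: W (go to 26, an L position)
n=35: W (go to 27, an L position)
n=36: L (options 32(W), 31(W), 30(W), 28(W) are all W)
n=37: L (options 33(W), 32(W), 31(W), 29(W) are all W)
n=38: L (options 34(W), 33(W), 32(W), 30(W) are all W)
n=39: L (options 35(W), 34(W), 33(W), 31(W) are all W)
n=40: W (go to 36, an L position)
n=41: W (go to 37, an L position)
n=42: W (go to 38, an L position)
n=43: W (go to 39, an L position)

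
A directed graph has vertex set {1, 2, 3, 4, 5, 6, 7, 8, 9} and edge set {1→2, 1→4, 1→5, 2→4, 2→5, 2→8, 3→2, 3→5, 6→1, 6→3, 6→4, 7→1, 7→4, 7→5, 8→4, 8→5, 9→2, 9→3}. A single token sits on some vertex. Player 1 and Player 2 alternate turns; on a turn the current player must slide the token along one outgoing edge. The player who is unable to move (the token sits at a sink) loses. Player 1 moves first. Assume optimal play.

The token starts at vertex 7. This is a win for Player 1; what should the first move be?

Move to 4.

Label each position W (a win for the player to move) or L (a loss). A position with no legal move is L; any other position is W exactly when some move reaches an L, and L when every move reaches a W.
Every edge goes from a vertex to one that appears earlier in the order 5, 4, 8, 2, 1, 7, 3, 9, 6, so processing vertices in that order labels each vertex after all of its successors.
5: no outgoing edge → L
4: no outgoing edge → L
8: reaches L-position 4 → W
2: reaches L-position 4 → W
1: reaches L-position 4 → W
7: reaches L-position 4 → W
3: reaches L-position 5 → W
9: only reaches 3(W), 2(W), all W → L
6: reaches L-position 4 → W
From 7, the L positions reachable in one move are: 4, 5. Any move reaching one of these is winning.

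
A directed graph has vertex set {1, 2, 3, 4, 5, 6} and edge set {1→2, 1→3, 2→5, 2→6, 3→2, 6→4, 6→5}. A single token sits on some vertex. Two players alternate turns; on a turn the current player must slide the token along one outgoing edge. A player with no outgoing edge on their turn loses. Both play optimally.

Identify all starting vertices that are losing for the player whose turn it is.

3, 4, 5

Use the standard recursion: the mover loses at a terminal position; elsewhere, the mover wins exactly when some move hands the opponent an L position.
Every edge goes from a vertex to one that appears earlier in the order 4, 5, 6, 2, 3, 1, so processing vertices in that order labels each vertex after all of its successors.
4: no outgoing edge → L
5: no outgoing edge → L
6: →5(L), so W
2: →5(L), so W
3: →2(W) only, which is W, so L
1: →3(L), so W
Reading off the rows marked L gives the requested list; there are 3 such vertices.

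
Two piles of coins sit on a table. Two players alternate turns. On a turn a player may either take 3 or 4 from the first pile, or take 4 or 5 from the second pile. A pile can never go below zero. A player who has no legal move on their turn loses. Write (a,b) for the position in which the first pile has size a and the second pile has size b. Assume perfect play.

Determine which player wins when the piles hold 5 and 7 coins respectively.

The second player wins.

Build the W/L table. Terminal = L. A non-terminal position is W if it has a move to some L; otherwise it is L.
No move ever increases a pile, so every position that can arise here has a ≤ 5 and b ≤ 7; it is enough to label the cells with 0 ≤ a ≤ 5 and 0 ≤ b ≤ 7.
Every move lowers a or b (never raises either), so fill the grid row by row in increasing a, and left to right within a row: each cell's successors are then already labelled.
      b=0  b=1  b=2  b=3  b=4  b=5  b=6  b=7
a=0:    L    L    L    L    W    W    W    W
a=1:    L    L    L    L    W    W    W    W
a=2:    L    L    L    L    W    W    W    W
a=3:    W    W    W    W    L    L    L    L
a=4:    W    W    W    W    L    L    L    L
a=5:    W    W    W    W    L    L    L    L
Cells with no legal move (terminal, hence L): (0,0), (0,1), (0,2), (0,3), (1,0), (1,1), (1,2), (1,3), (2,0), (2,1), (2,2), (2,3).
The remaining L cells, each justified by listing all of its moves:
(3,4): moves to (0,4)(W), (3,0)(W); every one is W ⇒ L
(3,5): moves to (0,5)(W), (3,1)(W), (3,0)(W); every one is W ⇒ L
(3,6): moves to (0,6)(W), (3,2)(W), (3,1)(W); every one is W ⇒ L
(3,7): moves to (0,7)(W), (3,3)(W), (3,2)(W); every one is W ⇒ L
(4,4): moves to (1,4)(W), (0,4)(W), (4,0)(W); every one is W ⇒ L
(4,5): moves to (1,5)(W), (0,5)(W), (4,1)(W), (4,0)(W); every one is W ⇒ L
(4,6): moves to (1,6)(W), (0,6)(W), (4,2)(W), (4,1)(W); every one is W ⇒ L
(4,7): moves to (1,7)(W), (0,7)(W), (4,3)(W), (4,2)(W); every one is W ⇒ L
(5,4): moves to (2,4)(W), (1,4)(W), (5,0)(W); every one is W ⇒ L
(5,5): moves to (2,5)(W), (1,5)(W), (5,1)(W), (5,0)(W); every one is W ⇒ L
(5,6): moves to (2,6)(W), (1,6)(W), (5,2)(W), (5,1)(W); every one is W ⇒ L
(5,7): moves to (2,7)(W), (1,7)(W), (5,3)(W), (5,2)(W); every one is W ⇒ L
Every other cell has at least one move into one of the L cells above, so it is W.
Every move from (5,7) reaches a W position, so the mover loses.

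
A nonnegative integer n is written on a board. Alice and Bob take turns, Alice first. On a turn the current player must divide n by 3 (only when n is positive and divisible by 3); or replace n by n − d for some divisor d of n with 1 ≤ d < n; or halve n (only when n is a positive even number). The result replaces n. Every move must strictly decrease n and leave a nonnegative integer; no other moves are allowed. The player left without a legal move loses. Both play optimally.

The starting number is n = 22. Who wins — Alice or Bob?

Alice wins.

Positions with no move are L. A position that does have a move is losing for the player to move precisely when every available move leads to a winning position for the opponent. Fill in the labels:
n=0: no move → L
n=1: no move → L
n=2: W (go to 1, an L position)
n=3: W (go to 1, an L position)
n=4: L (options 2(W), 3(W) are all W)
n=5: W (go to 4, an L position)
n=6: W (go to 4, an L position)
n=7: L (sole option 6(W) is W)
n=8: W (go to 4, an L position)
n=9: L (options 3(W), 6(W), 8(W) are all W)
n=10: W (go to 9, an L position)
n=11: L (sole option 10(W) is W)
n=12: W (go to 4, an L position)
n=13: L (sole option 12(W) is W)
n=14: W (go to 7, an L position)
n=15: L (options 5(W), 10(W), 12(W), 14(W) are all W)
n=16: W (go to 15, an L position)
n=17: L (sole option 16(W) is W)
n=18: W (go to 9, an L position)
n=19: L (sole option 18(W) is W)
n=20: W (go to 15, an L position)
n=21: W (go to 7, an L position)
n=22: W (go to 11, an L position)
From 22 Alice can move to 11, reaching an L position.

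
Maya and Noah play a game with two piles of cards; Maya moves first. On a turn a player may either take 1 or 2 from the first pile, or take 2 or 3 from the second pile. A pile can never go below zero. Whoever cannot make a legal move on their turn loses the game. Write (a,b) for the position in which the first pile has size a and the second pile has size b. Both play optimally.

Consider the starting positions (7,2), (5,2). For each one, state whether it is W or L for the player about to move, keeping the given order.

(7,2): L, (5,2): W

Positions with no move are L. A position that does have a move is losing for the player to move precisely when every available move leads to a winning position for the opponent. Fill in the labels:
No move ever increases a pile, so every position that can arise here has a ≤ 7 and b ≤ 2; it is enough to label the cells with 0 ≤ a ≤ 7 and 0 ≤ b ≤ 2.
Every move lowers a or b (never raises either), so fill the grid row by row in increasing a, and left to right within a row: each cell's successors are then already labelled.
      b=0  b=1  b=2
a=0:    L    L    W
a=1:    W    W    L
a=2:    W    W    W
a=3:    L    L    W
a=4:    W    W    L
a=5:    W    W    W
a=6:    L    L    W
a=7:    W    W    L
Cells with no legal move (terminal, hence L): (0,0), (0,1).
The remaining L cells, each justified by listing all of its moves:
(1,2): L (options (0,2)(W), (1,0)(W) are all W)
(3,0): L (options (2,0)(W), (1,0)(W) are all W)
(3,1): L (options (2,1)(W), (1,1)(W) are all W)
(4,2): L (options (3,2)(W), (2,2)(W), (4,0)(W) are all W)
(6,0): L (options (5,0)(W), (4,0)(W) are all W)
(6,1): L (options (5,1)(W), (4,1)(W) are all W)
(7,2): L (options (6,2)(W), (5,2)(W), (7,0)(W) are all W)
Every other cell has at least one move into one of the L cells above, so it is W.
(7,2): one of the L cells justified above, so L
(5,2): the move to (4,2) reaches an L cell, so W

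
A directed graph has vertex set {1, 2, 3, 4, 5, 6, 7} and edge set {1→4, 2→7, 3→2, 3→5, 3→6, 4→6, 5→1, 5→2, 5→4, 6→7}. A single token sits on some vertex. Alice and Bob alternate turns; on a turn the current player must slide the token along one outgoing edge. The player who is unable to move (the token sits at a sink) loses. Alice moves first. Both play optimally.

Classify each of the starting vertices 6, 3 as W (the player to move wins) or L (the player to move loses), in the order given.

Build the W/L table. Terminal = L. A non-terminal position is W if it has a move to some L; otherwise it is L.
Every edge goes from a vertex to one that appears earlier in the order 7, 6, 4, 1, 2, 5, 3, so processing vertices in that order labels each vertex after all of its successors.
7: no outgoing edge → L
6: →7(L), so W
4: →6(W) only, which is W, so L
1: →4(L), so W
2: →7(L), so W
5: →4(L), so W
3: →5(W), 2(W), 6(W) — all W, so L

6: W, 3: L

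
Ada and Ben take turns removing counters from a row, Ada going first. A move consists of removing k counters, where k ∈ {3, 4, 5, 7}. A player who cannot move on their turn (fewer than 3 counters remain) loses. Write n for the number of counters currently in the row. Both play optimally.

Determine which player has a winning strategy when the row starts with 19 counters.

Ada wins.

Build the W/L table. Terminal = L. A non-terminal position is W if it has a move to some L; otherwise it is L.
n=0: no move → L
n=1: no move → L
n=2: no move → L
n=3: reaches L-position 0 → W
n=4: reaches L-position 1 → W
n=5: reaches L-position 2 → W
n=6: reaches L-position 2 → W
n=7: reaches L-position 2 → W
n=8: reaches L-position 1 → W
n=9: reaches L-position 2 → W
n=10: only reaches 7(W), 6(W), 5(W), 3(W), all W → L
n=11: only reaches 8(W), 7(W), 6(W), 4(W), all W → L
n=12: only reaches 9(W), 8(W), 7(W), 5(W), all W → L
n=13: reaches L-position 10 → W
n=14: reaches L-position 11 → W
n=15: reaches L-position 12 → W
n=16: reaches L-position 12 → W
n=17: reaches L-position 12 → W
n=18: reaches L-position 11 → W
n=19: reaches L-position 12 → W
The starting position 19 is W: Ada should remove 7, leaving 12, handing over an L position.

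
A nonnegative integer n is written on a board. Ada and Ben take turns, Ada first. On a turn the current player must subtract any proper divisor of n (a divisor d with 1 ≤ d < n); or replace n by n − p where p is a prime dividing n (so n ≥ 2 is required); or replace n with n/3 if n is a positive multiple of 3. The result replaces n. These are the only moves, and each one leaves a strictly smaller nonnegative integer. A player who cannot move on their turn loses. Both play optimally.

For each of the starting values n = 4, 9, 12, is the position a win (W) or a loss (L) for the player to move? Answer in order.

4: L, 9: L, 12: W

Positions with no move are L. A position that does have a move is losing for the player to move precisely when every available move leads to a winning position for the opponent. Fill in the labels:
n=0: no move → L
n=1: no move → L
n=2: can move to 0, which is L ⇒ W
n=3: can move to 0, which is L ⇒ W
n=4: moves to 2(W), 3(W); every one is W ⇒ L
n=5: can move to 0, which is L ⇒ W
n=6: can move to 4, which is L ⇒ W
n=7: can move to 0, which is L ⇒ W
n=8: can move to 4, which is L ⇒ W
n=9: moves to 3(W), 6(W), 8(W); every one is W ⇒ L
n=10: can move to 9, which is L ⇒ W
n=11: can move to 0, which is L ⇒ W
n=12: can move to 4, which is L ⇒ W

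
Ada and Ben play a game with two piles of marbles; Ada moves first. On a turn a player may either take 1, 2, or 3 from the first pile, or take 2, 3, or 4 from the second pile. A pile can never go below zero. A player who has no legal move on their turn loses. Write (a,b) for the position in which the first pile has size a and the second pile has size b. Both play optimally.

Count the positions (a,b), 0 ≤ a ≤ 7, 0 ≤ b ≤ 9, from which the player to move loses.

Work bottom-up. With no move the player to move loses. Otherwise the position is W if at least one move leads to an L position for the opponent, and L if every move leads to a W.
Every move lowers a or b (never raises either), so fill the grid row by row in increasing a, and left to right within a row: each cell's successors are then already labelled.
      b=0  b=1  b=2  b=3  b=4  b=5  b=6  b=7  b=8  b=9
a=0:    L    L    W    W    W    W    L    L    W    W
a=1:    W    W    L    L    W    W    W    W    L    L
a=2:    W    W    W    W    L    L    W    W    W    W
a=3:    W    W    W    W    W    W    W    W    W    W
a=4:    L    L    W    W    W    W    L    L    W    W
a=5:    W    W    L    L    W    W    W    W    L    L
a=6:    W    W    W    W    L    L    W    W    W    W
a=7:    W    W    W    W    W    W    W    W    W    W
Cells with no legal move (terminal, hence L): (0,0), (0,1).
The remaining L cells, each justified by listing all of its moves:
(0,6): moves to (0,4)(W), (0,3)(W), (0,2)(W); every one is W ⇒ L
(0,7): moves to (0,5)(W), (0,4)(W), (0,3)(W); every one is W ⇒ L
(1,2): moves to (0,2)(W), (1,0)(W); every one is W ⇒ L
(1,3): moves to (0,3)(W), (1,1)(W), (1,0)(W); every one is W ⇒ L
(1,8): moves to (0,8)(W), (1,6)(W), (1,5)(W), (1,4)(W); every one is W ⇒ L
(1,9): moves to (0,9)(W), (1,7)(W), (1,6)(W), (1,5)(W); every one is W ⇒ L
(2,4): moves to (1,4)(W), (0,4)(W), (2,2)(W), (2,1)(W), (2,0)(W); every one is W ⇒ L
(2,5): moves to (1,5)(W), (0,5)(W), (2,3)(W), (2,2)(W), (2,1)(W); every one is W ⇒ L
(4,0): moves to (3,0)(W), (2,0)(W), (1,0)(W); every one is W ⇒ L
(4,1): moves to (3,1)(W), (2,1)(W), (1,1)(W); every one is W ⇒ L
(4,6): moves to (3,6)(W), (2,6)(W), (1,6)(W), (4,4)(W), (4,3)(W), (4,2)(W); every one is W ⇒ L
(4,7): moves to (3,7)(W), (2,7)(W), (1,7)(W), (4,5)(W), (4,4)(W), (4,3)(W); every one is W ⇒ L
(5,2): moves to (4,2)(W), (3,2)(W), (2,2)(W), (5,0)(W); every one is W ⇒ L
(5,3): moves to (4,3)(W), (3,3)(W), (2,3)(W), (5,1)(W), (5,0)(W); every one is W ⇒ L
(5,8): moves to (4,8)(W), (3,8)(W), (2,8)(W), (5,6)(W), (5,5)(W), (5,4)(W); every one is W ⇒ L
(5,9): moves to (4,9)(W), (3,9)(W), (2,9)(W), (5,7)(W), (5,6)(W), (5,5)(W); every one is W ⇒ L
(6,4): moves to (5,4)(W), (4,4)(W), (3,4)(W), (6,2)(W), (6,1)(W), (6,0)(W); every one is W ⇒ L
(6,5): moves to (5,5)(W), (4,5)(W), (3,5)(W), (6,3)(W), (6,2)(W), (6,1)(W); every one is W ⇒ L
Every other cell has at least one move into one of the L cells above, so it is W.
L cells per row: a=0: 4, a=1: 4, a=2: 2, a=3: 0, a=4: 4, a=5: 4, a=6: 2, a=7: 0; total 20.

20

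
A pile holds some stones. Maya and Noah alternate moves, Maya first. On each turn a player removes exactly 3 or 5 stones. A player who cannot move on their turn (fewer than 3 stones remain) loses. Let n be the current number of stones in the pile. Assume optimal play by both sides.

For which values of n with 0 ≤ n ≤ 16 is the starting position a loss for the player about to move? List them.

0, 1, 2, 8, 9, 10, 16

Positions with no move are L. A position that does have a move is losing for the player to move precisely when every available move leads to a winning position for the opponent. Fill in the labels:
n=0: no move → L
n=1: no move → L
n=2: no move → L
n=3: can move to 0, which is L ⇒ W
n=4: can move to 1, which is L ⇒ W
n=5: can move to 2, which is L ⇒ W
n=6: can move to 1, which is L ⇒ W
n=7: can move to 2, which is L ⇒ W
n=8: moves to 5(W), 3(W); every one is W ⇒ L
n=9: moves to 6(W), 4(W); every one is W ⇒ L
n=10: moves to 7(W), 5(W); every one is W ⇒ L
n=11: can move to 8, which is L ⇒ W
n=12: can move to 9, which is L ⇒ W
n=13: can move to 10, which is L ⇒ W
n=14: can move to 9, which is L ⇒ W
n=15: can move to 10, which is L ⇒ W
n=16: moves to 13(W), 11(W); every one is W ⇒ L
The losing starting values of n are exactly the entries labelled L in this table (7 of them).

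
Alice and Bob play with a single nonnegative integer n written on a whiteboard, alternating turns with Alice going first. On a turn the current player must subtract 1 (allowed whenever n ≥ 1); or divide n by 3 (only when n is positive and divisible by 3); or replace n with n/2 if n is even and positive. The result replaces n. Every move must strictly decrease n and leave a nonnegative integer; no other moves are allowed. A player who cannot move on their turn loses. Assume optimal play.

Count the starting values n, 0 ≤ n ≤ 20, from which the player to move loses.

Build the W/L table. Terminal = L. A non-terminal position is W if it has a move to some L; otherwise it is L.
n=0: no move → L
n=1: reaches L-position 0 → W
n=2: only reaches 1(W), which is W → L
n=3: reaches L-position 2 → W
n=4: reaches L-position 2 → W
n=5: only reaches 4(W), which is W → L
n=6: reaches L-position 2 → W
n=7: only reaches 6(W), which is W → L
n=8: reaches L-position 7 → W
n=9: only reaches 3(W), 8(W), all W → L
n=10: reaches L-position 5 → W
n=11: only reaches 10(W), which is W → L
n=12: reaches L-position 11 → W
n=13: only reaches 12(W), which is W → L
n=14: reaches L-position 7 → W
n=15: reaches L-position 5 → W
n=16: only reaches 8(W), 15(W), all W → L
n=17: reaches L-position 16 → W
n=18: reaches L-position 9 → W
n=19: only reaches 18(W), which is W → L
n=20: reaches L-position 19 → W
L entries with 0 ≤ n ≤ 20: n = 0, 2, 5, 7, 9, 11, 13, 16, 19; that makes 9.

9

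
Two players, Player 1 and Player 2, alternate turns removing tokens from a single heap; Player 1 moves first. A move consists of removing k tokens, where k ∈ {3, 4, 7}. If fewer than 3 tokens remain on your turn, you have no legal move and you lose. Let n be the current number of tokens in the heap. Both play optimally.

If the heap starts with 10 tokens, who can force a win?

Player 2 wins.

Build the W/L table. Terminal = L. A non-terminal position is W if it has a move to some L; otherwise it is L.
n=0: no move → L
n=1: no move → L
n=2: no move → L
n=3: →0(L), so W
n=4: →1(L), so W
n=5: →2(L), so W
n=6: →2(L), so W
n=7: →0(L), so W
n=8: →1(L), so W
n=9: →2(L), so W
n=10: →7(W), 6(W), 3(W) — all W, so L
Every move from 10 reaches a W position, so the mover loses.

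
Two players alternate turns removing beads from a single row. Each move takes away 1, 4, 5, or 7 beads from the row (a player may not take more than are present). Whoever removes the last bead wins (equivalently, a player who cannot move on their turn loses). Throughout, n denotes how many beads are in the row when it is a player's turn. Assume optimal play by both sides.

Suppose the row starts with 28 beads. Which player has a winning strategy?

The first player wins.

Use the standard recursion: the mover loses at a terminal position; elsewhere, the mover wins exactly when some move hands the opponent an L position.
n=0: no move → L
n=1: →0(L), so W
n=2: →1(W) only, which is W, so L
n=3: →2(L), so W
n=4: →0(L), so W
n=5: →0(L), so W
n=6: →2(L), so W
n=7: →2(L), so W
n=8: →7(W), 4(W), 3(W), 1(W) — all W, so L
n=9: →8(L), so W
n=10: →9(W), 6(W), 5(W), 3(W) — all W, so L
n=11: →10(L), so W
n=12: →8(L), so W
n=13: →8(L), so W
n=14: →10(L), so W
n=15: →10(L), so W
n=16: →15(W), 12(W), 11(W), 9(W) — all W, so L
n=17: →16(L), so W
n=18: →17(W), 14(W), 13(W), 11(W) — all W, so L
n=19: →18(L), so W
n=20: →16(L), so W
n=21: →16(L), so W
n=22: →18(L), so W
n=23: →18(L), so W
n=24: →23(W), 20(W), 19(W), 17(W) — all W, so L
n=25: →24(L), so W
n=26: →25(W), 22(W), 21(W), 19(W) — all W, so L
n=27: →26(L), so W
n=28: →24(L), so W
From 28 the player to move can remove 4, leaving 24, reaching an L position.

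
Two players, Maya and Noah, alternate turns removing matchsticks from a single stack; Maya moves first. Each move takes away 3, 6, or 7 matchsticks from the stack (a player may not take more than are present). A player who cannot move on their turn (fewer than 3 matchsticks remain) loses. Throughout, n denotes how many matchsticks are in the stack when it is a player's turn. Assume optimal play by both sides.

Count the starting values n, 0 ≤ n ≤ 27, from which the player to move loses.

9

Work bottom-up. With no move the player to move loses. Otherwise the position is W if at least one move leads to an L position for the opponent, and L if every move leads to a W.
n=0: no move → L
n=1: no move → L
n=2: no move → L
n=3: reaches L-position 0 → W
n=4: reaches L-position 1 → W
n=5: reaches L-position 2 → W
n=6: reaches L-position 0 → W
n=7: reaches L-position 1 → W
n=8: reaches L-position 2 → W
n=9: reaches L-position 2 → W
n=10: only reaches 7(W), 4(W), 3(W), all W → L
n=11: only reaches 8(W), 5(W), 4(W), all W → L
n=12: only reaches 9(W), 6(W), 5(W), all W → L
n=13: reaches L-position 10 → W
n=14: reaches L-position 11 → W
n=15: reaches L-position 12 → W
n=16: reaches L-position 10 → W
n=17: reaches L-position 11 → W
n=18: reaches L-position 12 → W
n=19: reaches L-position 12 → W
n=20: only reaches 17(W), 14(W), 13(W), all W → L
n=21: only reaches 18(W), 15(W), 14(W), all W → L
n=22: only reaches 19(W), 16(W), 15(W), all W → L
n=23: reaches L-position 20 → W
n=24: reaches L-position 21 → W
n=25: reaches L-position 22 → W
n=26: reaches L-position 20 → W
n=27: reaches L-position 21 → W
L entries with 0 ≤ n ≤ 27: n = 0, 1, 2, 10, 11, 12, 20, 21, 22; that makes 9.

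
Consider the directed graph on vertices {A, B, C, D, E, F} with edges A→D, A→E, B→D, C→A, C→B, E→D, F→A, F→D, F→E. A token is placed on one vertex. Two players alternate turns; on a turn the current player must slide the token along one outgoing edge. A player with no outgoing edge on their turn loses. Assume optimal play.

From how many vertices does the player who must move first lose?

Classify positions by backward induction: terminal positions (no move available) are L. From any other position, the mover wins iff some move reaches an L.
Every edge goes from a vertex to one that appears earlier in the order D, E, A, B, F, C, so processing vertices in that order labels each vertex after all of its successors.
D: no outgoing edge → L
E: →D(L), so W
A: →D(L), so W
B: →D(L), so W
F: →D(L), so W
C: →B(W), A(W) — all W, so L
The L vertices are C, D; that is 2 in all.

2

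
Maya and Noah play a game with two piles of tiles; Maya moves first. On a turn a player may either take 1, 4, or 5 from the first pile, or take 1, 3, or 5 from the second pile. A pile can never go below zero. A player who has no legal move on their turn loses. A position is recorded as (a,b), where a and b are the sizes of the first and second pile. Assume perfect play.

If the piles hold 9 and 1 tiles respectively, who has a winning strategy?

Use the standard recursion: the mover loses at a terminal position; elsewhere, the mover wins exactly when some move hands the opponent an L position.
No move ever increases a pile, so every position that can arise here has a ≤ 9 and b ≤ 1; it is enough to label the cells with 0 ≤ a ≤ 9 and 0 ≤ b ≤ 1.
Every move lowers a or b (never raises either), so fill the grid row by row in increasing a, and left to right within a row: each cell's successors are then already labelled.
      b=0  b=1
a=0:    L    W
a=1:    W    L
a=2:    L    W
a=3:    W    L
a=4:    W    W
a=5:    W    W
a=6:    W    W
a=7:    W    W
a=8:    L    W
a=9:    W    L
Cells with no legal move (terminal, hence L): (0,0).
The remaining L cells, each justified by listing all of its moves:
(1,1): only reaches (0,1)(W), (1,0)(W), all W → L
(2,0): only reaches (1,0)(W), which is W → L
(3,1): only reaches (2,1)(W), (3,0)(W), all W → L
(8,0): only reaches (7,0)(W), (4,0)(W), (3,0)(W), all W → L
(9,1): only reaches (8,1)(W), (5,1)(W), (4,1)(W), (9,0)(W), all W → L
Every other cell has at least one move into one of the L cells above, so it is W.
The starting position (9,1) is L: whatever Maya does, the opponent receives a W position.

Noah wins.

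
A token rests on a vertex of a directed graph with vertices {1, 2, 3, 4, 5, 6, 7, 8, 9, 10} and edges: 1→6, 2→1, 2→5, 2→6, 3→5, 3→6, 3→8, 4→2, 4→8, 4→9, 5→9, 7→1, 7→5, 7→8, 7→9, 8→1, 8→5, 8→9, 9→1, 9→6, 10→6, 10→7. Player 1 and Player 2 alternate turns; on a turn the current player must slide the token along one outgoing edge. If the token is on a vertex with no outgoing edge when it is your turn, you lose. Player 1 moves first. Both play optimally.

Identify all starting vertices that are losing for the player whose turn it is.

Label each position W (a win for the player to move) or L (a loss). A position with no legal move is L; any other position is W exactly when some move reaches an L, and L when every move reaches a W.
Every edge goes from a vertex to one that appears earlier in the order 6, 1, 9, 5, 8, 3, 2, 7, 4, 10, so processing vertices in that order labels each vertex after all of its successors.
6: no outgoing edge → L
1: →6(L), so W
9: →6(L), so W
5: →9(W) only, which is W, so L
8: →5(L), so W
3: →5(L), so W
2: →5(L), so W
7: →5(L), so W
4: →2(W), 8(W), 9(W) — all W, so L
10: →6(L), so W
The losing starting vertices are exactly the entries labelled L in this table (3 of them).

4, 5, 6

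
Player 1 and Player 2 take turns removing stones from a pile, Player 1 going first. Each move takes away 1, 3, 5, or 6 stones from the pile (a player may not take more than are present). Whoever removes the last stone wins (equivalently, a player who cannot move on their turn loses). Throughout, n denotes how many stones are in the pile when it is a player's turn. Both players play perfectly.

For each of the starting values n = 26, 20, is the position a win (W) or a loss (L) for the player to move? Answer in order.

Label each position W (a win for the player to move) or L (a loss). A position with no legal move is L; any other position is W exactly when some move reaches an L, and L when every move reaches a W.
n=0: no move → L
n=1: can move to 0, which is L ⇒ W
n=2: the only move is to 1(W), a W ⇒ L
n=3: can move to 2, which is L ⇒ W
n=4: moves to 3(W), 1(W); every one is W ⇒ L
n=5: can move to 4, which is L ⇒ W
n=6: can move to 0, which is L ⇒ W
n=7: can move to 4, which is L ⇒ W
n=8: can move to 2, which is L ⇒ W
n=9: can move to 4, which is L ⇒ W
n=10: can move to 4, which is L ⇒ W
n=11: moves to 10(W), 8(W), 6(W), 5(W); every one is W ⇒ L
n=12: can move to 11, which is L ⇒ W
n=13: moves to 12(W), 10(W), 8(W), 7(W); every one is W ⇒ L
n=14: can move to 13, which is L ⇒ W
n=15: moves to 14(W), 12(W), 10(W), 9(W); every one is W ⇒ L
n=16: can move to 15, which is L ⇒ W
n=17: can move to 11, which is L ⇒ W
n=18: can move to 15, which is L ⇒ W
n=19: can move to 13, which is L ⇒ W
n=20: can move to 15, which is L ⇒ W
n=21: can move to 15, which is L ⇒ W
n=22: moves to 21(W), 19(W), 17(W), 16(W); every one is W ⇒ L
n=23: can move to 22, which is L ⇒ W
n=24: moves to 23(W), 21(W), 19(W), 18(W); every one is W ⇒ L
n=25: can move to 24, which is L ⇒ W
n=26: moves to 25(W), 23(W), 21(W), 20(W); every one is W ⇒ L

26: L, 20: W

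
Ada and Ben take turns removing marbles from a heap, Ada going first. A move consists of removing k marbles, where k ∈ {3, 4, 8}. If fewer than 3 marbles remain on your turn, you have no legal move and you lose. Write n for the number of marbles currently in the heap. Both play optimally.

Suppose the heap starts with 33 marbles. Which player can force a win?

Build the W/L table. Terminal = L. A non-terminal position is W if it has a move to some L; otherwise it is L.
n=0: no move → L
n=1: no move → L
n=2: no move → L
n=3: W (go to 0, an L position)
n=4: W (go to 1, an L position)
n=5: W (go to 2, an L position)
n=6: W (go to 2, an L position)
n=7: L (options 4(W), 3(W) are all W)
n=8: W (go to 0, an L position)
n=9: W (go to 1, an L position)
n=10: W (go to 7, an L position)
n=11: W (go to 7, an L position)
n=12: L (options 9(W), 8(W), 4(W) are all W)
n=13: L (options 10(W), 9(W), 5(W) are all W)
n=14: L (options 11(W), 10(W), 6(W) are all W)
n=15: W (go to 12, an L position)
n=16: W (go to 13, an L position)
n=17: W (go to 14, an L position)
n=18: W (go to 14, an L position)
n=19: L (options 16(W), 15(W), 11(W) are all W)
n=20: W (go to 12, an L position)
n=21: W (go to 13, an L position)
n=22: W (go to 19, an L position)
n=23: W (go to 19, an L position)
n=24: L (options 21(W), 20(W), 16(W) are all W)
n=25: L (options 22(W), 21(W), 17(W) are all W)
n=26: L (options 23(W), 22(W), 18(W) are all W)
n=27: W (go to 24, an L position)
n=28: W (go to 25, an L position)
n=29: W (go to 26, an L position)
n=30: W (go to 26, an L position)
n=31: L (options 28(W), 27(W), 23(W) are all W)
n=32: W (go to 24, an L position)
n=33: W (go to 25, an L position)
The starting position 33 is W: Ada should remove 8, leaving 25, handing over an L position.

Ada wins.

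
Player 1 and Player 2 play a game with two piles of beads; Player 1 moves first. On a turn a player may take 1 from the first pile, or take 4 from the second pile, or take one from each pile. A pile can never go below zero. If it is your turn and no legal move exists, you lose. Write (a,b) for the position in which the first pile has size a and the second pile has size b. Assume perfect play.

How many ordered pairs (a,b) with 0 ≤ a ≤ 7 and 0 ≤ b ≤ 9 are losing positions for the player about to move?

34

Work bottom-up. With no move the player to move loses. Otherwise the position is W if at least one move leads to an L position for the opponent, and L if every move leads to a W.
Every move lowers a or b (never raises either), so fill the grid row by row in increasing a, and left to right within a row: each cell's successors are then already labelled.
      b=0  b=1  b=2  b=3  b=4  b=5  b=6  b=7  b=8  b=9
a=0:    L    L    L    L    W    W    W    W    L    L
a=1:    W    W    W    W    W    L    L    L    W    W
a=2:    L    L    L    L    W    W    W    W    W    L
a=3:    W    W    W    W    W    L    L    L    L    W
a=4:    L    L    L    L    W    W    W    W    W    W
a=5:    W    W    W    W    W    L    L    L    L    W
a=6:    L    L    L    L    W    W    W    W    W    W
a=7:    W    W    W    W    W    L    L    L    L    W
Cells with no legal move (terminal, hence L): (0,0), (0,1), (0,2), (0,3).
The remaining L cells, each justified by listing all of its moves:
(0,8): L (sole option (0,4)(W) is W)
(0,9): L (sole option (0,5)(W) is W)
(1,5): L (options (0,5)(W), (1,1)(W), (0,4)(W) are all W)
(1,6): L (options (0,6)(W), (1,2)(W), (0,5)(W) are all W)
(1,7): L (options (0,7)(W), (1,3)(W), (0,6)(W) are all W)
(2,0): L (sole option (1,0)(W) is W)
(2,1): L (options (1,1)(W), (1,0)(W) are all W)
(2,2): L (options (1,2)(W), (1,1)(W) are all W)
(2,3): L (options (1,3)(W), (1,2)(W) are all W)
(2,9): L (options (1,9)(W), (2,5)(W), (1,8)(W) are all W)
(3,5): L (options (2,5)(W), (3,1)(W), (2,4)(W) are all W)
(3,6): L (options (2,6)(W), (3,2)(W), (2,5)(W) are all W)
(3,7): L (options (2,7)(W), (3,3)(W), (2,6)(W) are all W)
(3,8): L (options (2,8)(W), (3,4)(W), (2,7)(W) are all W)
(4,0): L (sole option (3,0)(W) is W)
(4,1): L (options (3,1)(W), (3,0)(W) are all W)
(4,2): L (options (3,2)(W), (3,1)(W) are all W)
(4,3): L (options (3,3)(W), (3,2)(W) are all W)
(5,5): L (options (4,5)(W), (5,1)(W), (4,4)(W) are all W)
(5,6): L (options (4,6)(W), (5,2)(W), (4,5)(W) are all W)
(5,7): L (options (4,7)(W), (5,3)(W), (4,6)(W) are all W)
(5,8): L (options (4,8)(W), (5,4)(W), (4,7)(W) are all W)
(6,0): L (sole option (5,0)(W) is W)
(6,1): L (options (5,1)(W), (5,0)(W) are all W)
(6,2): L (options (5,2)(W), (5,1)(W) are all W)
(6,3): L (options (5,3)(W), (5,2)(W) are all W)
(7,5): L (options (6,5)(W), (7,1)(W), (6,4)(W) are all W)
(7,6): L (options (6,6)(W), (7,2)(W), (6,5)(W) are all W)
(7,7): L (options (6,7)(W), (7,3)(W), (6,6)(W) are all W)
(7,8): L (options (6,8)(W), (7,4)(W), (6,7)(W) are all W)
Every other cell has at least one move into one of the L cells above, so it is W.
L cells per row: a=0: 6, a=1: 3, a=2: 5, a=3: 4, a=4: 4, a=5: 4, a=6: 4, a=7: 4; total 34.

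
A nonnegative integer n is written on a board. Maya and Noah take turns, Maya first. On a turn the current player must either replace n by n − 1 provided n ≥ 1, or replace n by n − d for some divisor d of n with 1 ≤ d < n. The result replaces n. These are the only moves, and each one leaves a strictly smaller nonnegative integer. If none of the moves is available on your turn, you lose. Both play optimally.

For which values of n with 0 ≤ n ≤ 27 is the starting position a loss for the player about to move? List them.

0, 2, 5, 7, 9, 11, 13, 15, 17, 19, 21, 23, 25, 27

Classify positions by backward induction: terminal positions (no move available) are L. From any other position, the mover wins iff some move reaches an L.
n=0: no move → L
n=1: can move to 0, which is L ⇒ W
n=2: the only move is to 1(W), a W ⇒ L
n=3: can move to 2, which is L ⇒ W
n=4: can move to 2, which is L ⇒ W
n=5: the only move is to 4(W), a W ⇒ L
n=6: can move to 5, which is L ⇒ W
n=7: the only move is to 6(W), a W ⇒ L
n=8: can move to 7, which is L ⇒ W
n=9: moves to 6(W), 8(W); every one is W ⇒ L
n=10: can move to 5, which is L ⇒ W
n=11: the only move is to 10(W), a W ⇒ L
n=12: can move to 9, which is L ⇒ W
n=13: the only move is to 12(W), a W ⇒ L
n=14: can move to 7, which is L ⇒ W
n=15: moves to 10(W), 12(W), 14(W); every one is W ⇒ L
n=16: can move to 15, which is L ⇒ W
n=17: the only move is to 16(W), a W ⇒ L
n=18: can move to 9, which is L ⇒ W
n=19: the only move is to 18(W), a W ⇒ L
n=20: can move to 15, which is L ⇒ W
n=21: moves to 14(W), 18(W), 20(W); every one is W ⇒ L
n=22: can move to 11, which is L ⇒ W
n=23: the only move is to 22(W), a W ⇒ L
n=24: can move to 21, which is L ⇒ W
n=25: moves to 20(W), 24(W); every one is W ⇒ L
n=26: can move to 13, which is L ⇒ W
n=27: moves to 18(W), 24(W), 26(W); every one is W ⇒ L
The losing starting values of n are exactly the entries labelled L in this table (14 of them).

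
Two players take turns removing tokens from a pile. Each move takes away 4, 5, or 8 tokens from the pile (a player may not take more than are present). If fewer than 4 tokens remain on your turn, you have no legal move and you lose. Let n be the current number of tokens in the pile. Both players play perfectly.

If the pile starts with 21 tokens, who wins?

Label each position W (a win for the player to move) or L (a loss). A position with no legal move is L; any other position is W exactly when some move reaches an L, and L when every move reaches a W.
n=0: no move → L
n=1: no move → L
n=2: no move → L
n=3: no move → L
n=4: can move to 0, which is L ⇒ W
n=5: can move to 1, which is L ⇒ W
n=6: can move to 2, which is L ⇒ W
n=7: can move to 3, which is L ⇒ W
n=8: can move to 3, which is L ⇒ W
n=9: can move to 1, which is L ⇒ W
n=10: can move to 2, which is L ⇒ W
n=11: can move to 3, which is L ⇒ W
n=12: moves to 8(W), 7(W), 4(W); every one is W ⇒ L
n=13: moves to 9(W), 8(W), 5(W); every one is W ⇒ L
n=14: moves to 10(W), 9(W), 6(W); every one is W ⇒ L
n=15: moves to 11(W), 10(W), 7(W); every one is W ⇒ L
n=16: can move to 12, which is L ⇒ W
n=17: can move to 13, which is L ⇒ W
n=18: can move to 14, which is L ⇒ W
n=19: can move to 15, which is L ⇒ W
n=20: can move to 15, which is L ⇒ W
n=21: can move to 13, which is L ⇒ W
The starting position 21 is W: the player to move should remove 8, leaving 13, handing over an L position.

The first player wins.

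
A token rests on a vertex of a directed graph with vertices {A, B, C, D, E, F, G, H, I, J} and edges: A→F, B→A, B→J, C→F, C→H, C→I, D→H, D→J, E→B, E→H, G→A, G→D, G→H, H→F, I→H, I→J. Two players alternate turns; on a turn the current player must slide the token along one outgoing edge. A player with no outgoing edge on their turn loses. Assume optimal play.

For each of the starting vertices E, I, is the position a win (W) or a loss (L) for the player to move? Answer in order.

E: L, I: W

Positions with no move are L. A position that does have a move is losing for the player to move precisely when every available move leads to a winning position for the opponent. Fill in the labels:
Every edge goes from a vertex to one that appears earlier in the order F, J, H, A, D, G, B, I, E, C, so processing vertices in that order labels each vertex after all of its successors.
F: no outgoing edge → L
J: no outgoing edge → L
H: can move to F, which is L ⇒ W
A: can move to F, which is L ⇒ W
D: can move to J, which is L ⇒ W
G: moves to D(W), A(W), H(W); every one is W ⇒ L
B: can move to J, which is L ⇒ W
I: can move to J, which is L ⇒ W
E: moves to B(W), H(W); every one is W ⇒ L
C: can move to F, which is L ⇒ W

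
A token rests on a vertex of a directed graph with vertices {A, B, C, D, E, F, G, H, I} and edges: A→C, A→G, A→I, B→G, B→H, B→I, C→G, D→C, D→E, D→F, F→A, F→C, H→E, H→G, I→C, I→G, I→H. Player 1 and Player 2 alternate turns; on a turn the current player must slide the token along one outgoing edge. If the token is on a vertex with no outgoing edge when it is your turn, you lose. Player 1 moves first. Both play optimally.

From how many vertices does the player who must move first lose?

Label each position W (a win for the player to move) or L (a loss). A position with no legal move is L; any other position is W exactly when some move reaches an L, and L when every move reaches a W.
Every edge goes from a vertex to one that appears earlier in the order E, G, C, H, I, A, F, B, D, so processing vertices in that order labels each vertex after all of its successors.
E: no outgoing edge → L
G: no outgoing edge → L
C: →G(L), so W
H: →G(L), so W
I: →G(L), so W
A: →G(L), so W
F: →A(W), C(W) — all W, so L
B: →G(L), so W
D: →F(L), so W
The L vertices are E, F, G; that is 3 in all.

3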